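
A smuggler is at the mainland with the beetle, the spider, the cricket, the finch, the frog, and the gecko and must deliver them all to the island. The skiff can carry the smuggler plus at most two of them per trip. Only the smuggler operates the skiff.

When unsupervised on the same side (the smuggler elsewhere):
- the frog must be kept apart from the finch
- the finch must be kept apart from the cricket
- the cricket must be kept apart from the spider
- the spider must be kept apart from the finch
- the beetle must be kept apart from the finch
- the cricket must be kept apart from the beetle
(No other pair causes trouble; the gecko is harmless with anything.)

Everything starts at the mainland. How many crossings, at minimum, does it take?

Counting alone: the smuggler can take at most 2 across per trip to the island, so moving all 6 needs at least 3 loaded trips out, with a return between consecutive ones — at least 5 crossings.
The safety rule pushes this higher. Following every safe sequence of crossings, the most of the 6 that can be at the island as the skiff arrives there on crossings 5, 7 is 4, 5 respectively — never all 6.
So no plan with fewer than 9 crossings exists, and this one achieves 9:
1. Smuggler goes to the island with the cricket and the finch.  [the mainland: the beetle, the frog, the gecko, the spider | the island: the cricket, the finch]
2. Smuggler goes back to the mainland with the cricket.  [the mainland: the beetle, the cricket, the frog, the gecko, the spider | the island: the finch]
3. Smuggler goes to the island with the beetle and the spider.  [the mainland: the cricket, the frog, the gecko | the island: the beetle, the finch, the spider]
4. Smuggler goes back to the mainland with the finch.  [the mainland: the cricket, the finch, the frog, the gecko | the island: the beetle, the spider]
5. Smuggler goes to the island with the cricket and the frog.  [the mainland: the finch, the gecko | the island: the beetle, the cricket, the frog, the spider]
6. Smuggler goes back to the mainland with the cricket.  [the mainland: the cricket, the finch, the gecko | the island: the beetle, the frog, the spider]
7. Smuggler goes to the island with the cricket and the gecko.  [the mainland: the finch | the island: the beetle, the cricket, the frog, the gecko, the spider]
8. Smuggler goes back to the mainland with the cricket.  [the mainland: the cricket, the finch | the island: the beetle, the frog, the gecko, the spider]
9. Smuggler goes to the island with the cricket and the finch.  [the mainland: — | the island: the beetle, the cricket, the finch, the frog, the gecko, the spider]

9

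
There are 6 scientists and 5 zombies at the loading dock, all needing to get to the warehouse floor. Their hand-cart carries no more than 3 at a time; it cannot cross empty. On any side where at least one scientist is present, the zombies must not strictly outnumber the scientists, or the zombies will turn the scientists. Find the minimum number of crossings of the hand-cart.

9

Counting alone: each trip to the warehouse floor takes at most 3 across and each return brings at least 1 back, so after t trips out (and t−1 returns) at most 3t − (t−1) of the 11 are across; that first reaches 11 at t = 5, so at least 9 crossings are needed.
The plan below uses exactly 9 crossings, so it is optimal:
1. 3 zombies → the warehouse floor.  (the loading dock: 6S 2Z; the warehouse floor: 0S 3Z)
2. 1 zombie ← the loading dock.  (the loading dock: 6S 3Z; the warehouse floor: 0S 2Z)
3. 3 scientists → the warehouse floor.  (the loading dock: 3S 3Z; the warehouse floor: 3S 2Z)
4. 1 scientist ← the loading dock.  (the loading dock: 4S 3Z; the warehouse floor: 2S 2Z)
5. 2 scientists and 1 zombie → the warehouse floor.  (the loading dock: 2S 2Z; the warehouse floor: 4S 3Z)
6. 1 scientist ← the loading dock.  (the loading dock: 3S 2Z; the warehouse floor: 3S 3Z)
7. 2 scientists and 1 zombie → the warehouse floor.  (the loading dock: 1S 1Z; the warehouse floor: 5S 4Z)
8. 1 scientist ← the loading dock.  (the loading dock: 2S 1Z; the warehouse floor: 4S 4Z)
9. 2 scientists and 1 zombie → the warehouse floor.  (the loading dock: 0S 0Z; the warehouse floor: 6S 5Z)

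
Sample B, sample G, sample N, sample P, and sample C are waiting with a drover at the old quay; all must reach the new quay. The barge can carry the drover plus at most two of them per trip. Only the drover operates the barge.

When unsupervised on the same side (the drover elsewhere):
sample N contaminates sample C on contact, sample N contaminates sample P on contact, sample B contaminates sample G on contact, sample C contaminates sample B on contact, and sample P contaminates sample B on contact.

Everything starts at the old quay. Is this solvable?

1. Drover goes to the new quay with sample B and sample N.  [the old quay: sample C, sample G, sample P | the new quay: sample B, sample N]
2. Drover goes back to the old quay alone.  [the old quay: sample C, sample G, sample P | the new quay: sample B, sample N]
3. Drover goes to the new quay with sample G.  [the old quay: sample C, sample P | the new quay: sample B, sample G, sample N]
4. Drover goes back to the old quay with sample B.  [the old quay: sample B, sample C, sample P | the new quay: sample G, sample N]
5. Drover goes to the new quay with sample C and sample P.  [the old quay: sample B | the new quay: sample C, sample G, sample N, sample P]
6. Drover goes back to the old quay with sample N.  [the old quay: sample B, sample N | the new quay: sample C, sample G, sample P]
7. Drover goes to the new quay with sample B and sample N.  [the old quay: — | the new quay: sample B, sample C, sample G, sample N, sample P]

Yes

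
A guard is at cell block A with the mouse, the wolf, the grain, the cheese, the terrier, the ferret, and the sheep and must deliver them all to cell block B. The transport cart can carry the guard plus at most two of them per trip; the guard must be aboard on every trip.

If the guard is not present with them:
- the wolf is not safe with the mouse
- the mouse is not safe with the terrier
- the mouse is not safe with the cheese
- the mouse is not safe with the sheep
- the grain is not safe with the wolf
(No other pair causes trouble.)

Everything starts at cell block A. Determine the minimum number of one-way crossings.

9

Counting alone: the guard can take at most 2 across per trip to cell block B, so moving all 7 needs at least 4 loaded trips out, with a return between consecutive ones — at least 7 crossings.
The safety rule pushes this higher. Following every safe sequence of crossings, the most of the 7 that can be at cell block B as the transport cart arrives there on crossing 7 is 6 — never all 7.
So no plan with fewer than 9 crossings exists, and this one achieves 9:
1. Guard goes to cell block B with the mouse and the wolf.  [cell block A: the cheese, the ferret, the grain, the sheep, the terrier | cell block B: the mouse, the wolf]
2. Guard goes back to cell block A with the mouse.  [cell block A: the cheese, the ferret, the grain, the mouse, the sheep, the terrier | cell block B: the wolf]
3. Guard goes to cell block B with the cheese and the mouse.  [cell block A: the ferret, the grain, the sheep, the terrier | cell block B: the cheese, the mouse, the wolf]
4. Guard goes back to cell block A with the mouse.  [cell block A: the ferret, the grain, the mouse, the sheep, the terrier | cell block B: the cheese, the wolf]
5. Guard goes to cell block B with the mouse and the terrier.  [cell block A: the ferret, the grain, the sheep | cell block B: the cheese, the mouse, the terrier, the wolf]
6. Guard goes back to cell block A with the mouse.  [cell block A: the ferret, the grain, the mouse, the sheep | cell block B: the cheese, the terrier, the wolf]
7. Guard goes to cell block B with the ferret and the sheep.  [cell block A: the grain, the mouse | cell block B: the cheese, the ferret, the sheep, the terrier, the wolf]
8. Guard goes back to cell block A alone.  [cell block A: the grain, the mouse | cell block B: the cheese, the ferret, the sheep, the terrier, the wolf]
9. Guard goes to cell block B with the grain and the mouse.  [cell block A: — | cell block B: the cheese, the ferret, the grain, the mouse, the sheep, the terrier, the wolf]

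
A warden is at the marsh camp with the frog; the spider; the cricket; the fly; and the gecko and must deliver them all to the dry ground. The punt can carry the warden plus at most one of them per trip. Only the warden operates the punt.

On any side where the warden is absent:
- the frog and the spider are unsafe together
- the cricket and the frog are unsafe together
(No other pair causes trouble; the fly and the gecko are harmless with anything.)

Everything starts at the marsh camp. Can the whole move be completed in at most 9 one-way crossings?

Counting alone: the warden can take at most 1 across per trip to the dry ground, so moving all 5 needs at least 5 loaded trips out, with a return between consecutive ones — at least 9 crossings.
The safety rule pushes this higher. Following every safe sequence of crossings, the most of the 5 that can be at the dry ground as the punt arrives there on crossing 9 is 4 — never all 5.
So the move cannot be finished within 9 crossings. (The shortest complete plan takes 11:)
1. Warden goes to the dry ground with the frog.
2. Warden goes back to the marsh camp alone.
3. Warden goes to the dry ground with the spider.
4. Warden goes back to the marsh camp with the frog.
5. Warden goes to the dry ground with the cricket.
6. Warden goes back to the marsh camp alone.
7. Warden goes to the dry ground with the fly.
8. Warden goes back to the marsh camp alone.
9. Warden goes to the dry ground with the gecko.
10. Warden goes back to the marsh camp alone.
11. Warden goes to the dry ground with the frog.

No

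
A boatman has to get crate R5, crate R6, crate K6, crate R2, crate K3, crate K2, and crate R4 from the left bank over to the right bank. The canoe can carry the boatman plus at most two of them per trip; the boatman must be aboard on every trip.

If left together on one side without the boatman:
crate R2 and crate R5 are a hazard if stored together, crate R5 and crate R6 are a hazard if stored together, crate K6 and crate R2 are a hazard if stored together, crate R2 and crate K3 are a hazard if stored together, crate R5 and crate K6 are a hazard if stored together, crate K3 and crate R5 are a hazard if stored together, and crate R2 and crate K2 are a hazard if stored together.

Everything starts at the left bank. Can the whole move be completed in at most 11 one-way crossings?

Yes

Yes — this plan uses 11 crossings (≤ 11):
1. Boatman goes to the right bank with crate R2 and crate R5.
2. Boatman goes back to the left bank with crate R5.
3. Boatman goes to the right bank with crate R5 and crate R6.
4. Boatman goes back to the left bank with crate R5.
5. Boatman goes to the right bank with crate R4 and crate R5.
6. Boatman goes back to the left bank with crate R5.
7. Boatman goes to the right bank with crate K3 and crate K6.
8. Boatman goes back to the left bank with crate R2.
9. Boatman goes to the right bank with crate K2 and crate R5.
10. Boatman goes back to the left bank with crate R5.
11. Boatman goes to the right bank with crate R2 and crate R5.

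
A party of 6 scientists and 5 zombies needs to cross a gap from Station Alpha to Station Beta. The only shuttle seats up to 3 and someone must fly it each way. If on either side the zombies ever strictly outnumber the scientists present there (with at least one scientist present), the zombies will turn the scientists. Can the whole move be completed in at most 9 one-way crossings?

Yes — this plan uses 9 crossings (≤ 9):
1. 3 zombies → Station Beta.  (Station Alpha: 6S 2Z; Station Beta: 0S 3Z)
2. 1 zombie ← Station Alpha.  (Station Alpha: 6S 3Z; Station Beta: 0S 2Z)
3. 3 scientists → Station Beta.  (Station Alpha: 3S 3Z; Station Beta: 3S 2Z)
4. 1 scientist ← Station Alpha.  (Station Alpha: 4S 3Z; Station Beta: 2S 2Z)
5. 2 scientists and 1 zombie → Station Beta.  (Station Alpha: 2S 2Z; Station Beta: 4S 3Z)
6. 1 scientist ← Station Alpha.  (Station Alpha: 3S 2Z; Station Beta: 3S 3Z)
7. 2 scientists and 1 zombie → Station Beta.  (Station Alpha: 1S 1Z; Station Beta: 5S 4Z)
8. 1 scientist ← Station Alpha.  (Station Alpha: 2S 1Z; Station Beta: 4S 4Z)
9. 2 scientists and 1 zombie → Station Beta.  (Station Alpha: 0S 0Z; Station Beta: 6S 5Z)

Yes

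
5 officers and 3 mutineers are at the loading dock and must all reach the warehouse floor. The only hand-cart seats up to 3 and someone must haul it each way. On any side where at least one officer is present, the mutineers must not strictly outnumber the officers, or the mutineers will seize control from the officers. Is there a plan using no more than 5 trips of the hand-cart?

No

Counting alone: each trip to the warehouse floor takes at most 3 across and each return brings at least 1 back, so after t trips out (and t−1 returns) at most 3t − (t−1) of the 8 are across; that first reaches 8 at t = 4, so at least 7 crossings are needed.
Since 5 < 7, 5 crossings cannot be enough. (The shortest complete plan in fact takes 7:)
1. 2 mutineers → the warehouse floor.  (the loading dock: 5O 1M; the warehouse floor: 0O 2M)
2. 1 mutineer ← the loading dock.  (the loading dock: 5O 2M; the warehouse floor: 0O 1M)
3. 2 officers and 1 mutineer → the warehouse floor.  (the loading dock: 3O 1M; the warehouse floor: 2O 2M)
4. 1 mutineer ← the loading dock.  (the loading dock: 3O 2M; the warehouse floor: 2O 1M)
5. 1 officer and 2 mutineers → the warehouse floor.  (the loading dock: 2O 0M; the warehouse floor: 3O 3M)
6. 1 mutineer ← the loading dock.  (the loading dock: 2O 1M; the warehouse floor: 3O 2M)
7. 2 officers and 1 mutineer → the warehouse floor.  (the loading dock: 0O 0M; the warehouse floor: 5O 3M)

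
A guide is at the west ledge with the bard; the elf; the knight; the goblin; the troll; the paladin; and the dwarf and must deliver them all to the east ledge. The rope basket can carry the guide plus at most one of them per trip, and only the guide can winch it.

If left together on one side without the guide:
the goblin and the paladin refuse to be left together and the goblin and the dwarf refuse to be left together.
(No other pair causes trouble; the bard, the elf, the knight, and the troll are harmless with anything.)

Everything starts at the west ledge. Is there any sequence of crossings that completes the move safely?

1. Guide goes to the east ledge with the goblin.
2. Guide goes back to the west ledge alone.
3. Guide goes to the east ledge with the bard.
4. Guide goes back to the west ledge alone.
5. Guide goes to the east ledge with the elf.
6. Guide goes back to the west ledge alone.
7. Guide goes to the east ledge with the knight.
8. Guide goes back to the west ledge alone.
9. Guide goes to the east ledge with the troll.
10. Guide goes back to the west ledge alone.
11. Guide goes to the east ledge with the paladin.
12. Guide goes back to the west ledge with the goblin.
13. Guide goes to the east ledge with the dwarf.
14. Guide goes back to the west ledge alone.
15. Guide goes to the east ledge with the goblin.

Yes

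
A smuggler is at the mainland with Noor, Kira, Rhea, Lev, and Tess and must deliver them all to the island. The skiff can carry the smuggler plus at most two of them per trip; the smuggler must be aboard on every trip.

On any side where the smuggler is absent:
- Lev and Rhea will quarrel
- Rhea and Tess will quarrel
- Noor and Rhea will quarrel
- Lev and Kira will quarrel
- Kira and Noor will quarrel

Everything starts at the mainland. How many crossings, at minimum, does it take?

Counting alone: the smuggler can take at most 2 across per trip to the island, so moving all 5 needs at least 3 loaded trips out, with a return between consecutive ones — at least 5 crossings.
The safety rule pushes this higher. Following every safe sequence of crossings, the most of the 5 that can be at the island as the skiff arrives there on crossing 5 is 4 — never all 5.
So no plan with fewer than 7 crossings exists, and this one achieves 7:
1. Smuggler goes to the island with Kira and Rhea.
2. Smuggler goes back to the mainland alone.
3. Smuggler goes to the island with Noor.
4. Smuggler goes back to the mainland with Kira and Rhea.
5. Smuggler goes to the island with Lev and Tess.
6. Smuggler goes back to the mainland alone.
7. Smuggler goes to the island with Kira and Rhea.

7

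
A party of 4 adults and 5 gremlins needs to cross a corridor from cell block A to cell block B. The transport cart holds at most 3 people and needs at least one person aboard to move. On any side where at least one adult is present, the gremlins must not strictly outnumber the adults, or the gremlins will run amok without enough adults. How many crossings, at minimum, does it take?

impossible

The gremlins already outnumber the adults at cell block A before anyone moves, so the starting position itself is disallowed.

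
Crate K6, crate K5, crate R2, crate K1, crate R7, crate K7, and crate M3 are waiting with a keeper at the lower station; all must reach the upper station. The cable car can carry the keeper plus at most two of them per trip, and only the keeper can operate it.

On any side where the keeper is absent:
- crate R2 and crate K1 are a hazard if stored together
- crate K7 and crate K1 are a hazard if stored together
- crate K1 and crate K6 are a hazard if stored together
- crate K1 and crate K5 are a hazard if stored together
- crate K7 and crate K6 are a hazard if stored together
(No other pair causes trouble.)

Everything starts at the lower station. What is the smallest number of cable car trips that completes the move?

Counting alone: the keeper can take at most 2 across per trip to the upper station, so moving all 7 needs at least 4 loaded trips out, with a return between consecutive ones — at least 7 crossings.
The safety rule pushes this higher. Following every safe sequence of crossings, the most of the 7 that can be at the upper station as the cable car arrives there on crossings 7, 9 is 5, 6 respectively — never all 7.
So no plan with fewer than 11 crossings exists, and this one achieves 11:
1. Keeper goes to the upper station with crate K1 and crate K6.
2. Keeper goes back to the lower station with crate K6.
3. Keeper goes to the upper station with crate K5 and crate K6.
4. Keeper goes back to the lower station with crate K1.
5. Keeper goes to the upper station with crate K1 and crate R2.
6. Keeper goes back to the lower station with crate K1.
7. Keeper goes to the upper station with crate K1 and crate R7.
8. Keeper goes back to the lower station with crate K1.
9. Keeper goes to the upper station with crate K1 and crate M3.
10. Keeper goes back to the lower station with crate K1.
11. Keeper goes to the upper station with crate K1 and crate K7.

11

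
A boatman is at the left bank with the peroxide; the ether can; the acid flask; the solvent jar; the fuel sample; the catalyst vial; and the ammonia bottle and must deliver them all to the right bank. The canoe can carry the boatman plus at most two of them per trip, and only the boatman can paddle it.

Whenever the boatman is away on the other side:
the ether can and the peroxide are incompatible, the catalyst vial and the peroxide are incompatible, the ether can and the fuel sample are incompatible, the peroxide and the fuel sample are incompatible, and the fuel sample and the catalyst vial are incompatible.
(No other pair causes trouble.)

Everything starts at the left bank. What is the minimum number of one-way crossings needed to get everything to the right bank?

11

Counting alone: the boatman can take at most 2 across per trip to the right bank, so moving all 7 needs at least 4 loaded trips out, with a return between consecutive ones — at least 7 crossings.
The safety rule pushes this higher. Following every safe sequence of crossings, the most of the 7 that can be at the right bank as the canoe arrives there on crossings 7, 9 is 5, 6 respectively — never all 7.
So no plan with fewer than 11 crossings exists, and this one achieves 11:
1. Boatman goes to the right bank with the fuel sample and the peroxide.
2. Boatman goes back to the left bank with the peroxide.
3. Boatman goes to the right bank with the acid flask and the peroxide.
4. Boatman goes back to the left bank with the peroxide.
5. Boatman goes to the right bank with the peroxide and the solvent jar.
6. Boatman goes back to the left bank with the peroxide.
7. Boatman goes to the right bank with the ammonia bottle and the peroxide.
8. Boatman goes back to the left bank with the peroxide.
9. Boatman goes to the right bank with the catalyst vial and the ether can.
10. Boatman goes back to the left bank with the fuel sample.
11. Boatman goes to the right bank with the fuel sample and the peroxide.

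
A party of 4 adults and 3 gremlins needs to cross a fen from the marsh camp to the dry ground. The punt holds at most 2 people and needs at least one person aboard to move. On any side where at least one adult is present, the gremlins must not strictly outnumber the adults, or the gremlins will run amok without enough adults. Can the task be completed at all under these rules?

1. 2 gremlins → the dry ground.  (the marsh camp: 4A 1G; the dry ground: 0A 2G)
2. 1 gremlin ← the marsh camp.  (the marsh camp: 4A 2G; the dry ground: 0A 1G)
3. 2 gremlins → the dry ground.  (the marsh camp: 4A 0G; the dry ground: 0A 3G)
4. 1 gremlin ← the marsh camp.  (the marsh camp: 4A 1G; the dry ground: 0A 2G)
5. 2 adults → the dry ground.  (the marsh camp: 2A 1G; the dry ground: 2A 2G)
6. 1 gremlin ← the marsh camp.  (the marsh camp: 2A 2G; the dry ground: 2A 1G)
7. 1 adult and 1 gremlin → the dry ground.  (the marsh camp: 1A 1G; the dry ground: 3A 2G)
8. 1 adult ← the marsh camp.  (the marsh camp: 2A 1G; the dry ground: 2A 2G)
9. 1 adult and 1 gremlin → the dry ground.  (the marsh camp: 1A 0G; the dry ground: 3A 3G)
10. 1 gremlin ← the marsh camp.  (the marsh camp: 1A 1G; the dry ground: 3A 2G)
11. 1 adult and 1 gremlin → the dry ground.  (the marsh camp: 0A 0G; the dry ground: 4A 3G)

Yes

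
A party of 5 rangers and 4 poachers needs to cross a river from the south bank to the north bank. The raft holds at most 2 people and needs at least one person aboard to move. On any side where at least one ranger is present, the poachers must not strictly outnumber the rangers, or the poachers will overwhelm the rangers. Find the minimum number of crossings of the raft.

Counting alone: each trip to the north bank takes at most 2 across and each return brings at least 1 back, so after t trips out (and t−1 returns) at most 2t − (t−1) of the 9 are across; that first reaches 9 at t = 8, so at least 15 crossings are needed.
The plan below uses exactly 15 crossings, so it is optimal:
1. 2 poachers → the north bank.  (the south bank: 5R 2P; the north bank: 0R 2P)
2. 1 poacher ← the south bank.  (the south bank: 5R 3P; the north bank: 0R 1P)
3. 2 poachers → the north bank.  (the south bank: 5R 1P; the north bank: 0R 3P)
4. 1 poacher ← the south bank.  (the south bank: 5R 2P; the north bank: 0R 2P)
5. 2 rangers → the north bank.  (the south bank: 3R 2P; the north bank: 2R 2P)
6. 1 poacher ← the south bank.  (the south bank: 3R 3P; the north bank: 2R 1P)
7. 1 ranger and 1 poacher → the north bank.  (the south bank: 2R 2P; the north bank: 3R 2P)
8. 1 ranger ← the south bank.  (the south bank: 3R 2P; the north bank: 2R 2P)
9. 1 ranger and 1 poacher → the north bank.  (the south bank: 2R 1P; the north bank: 3R 3P)
10. 1 poacher ← the south bank.  (the south bank: 2R 2P; the north bank: 3R 2P)
11. 1 ranger and 1 poacher → the north bank.  (the south bank: 1R 1P; the north bank: 4R 3P)
12. 1 ranger ← the south bank.  (the south bank: 2R 1P; the north bank: 3R 3P)
13. 1 ranger and 1 poacher → the north bank.  (the south bank: 1R 0P; the north bank: 4R 4P)
14. 1 poacher ← the south bank.  (the south bank: 1R 1P; the north bank: 4R 3P)
15. 1 ranger and 1 poacher → the north bank.  (the south bank: 0R 0P; the north bank: 5R 4P)

15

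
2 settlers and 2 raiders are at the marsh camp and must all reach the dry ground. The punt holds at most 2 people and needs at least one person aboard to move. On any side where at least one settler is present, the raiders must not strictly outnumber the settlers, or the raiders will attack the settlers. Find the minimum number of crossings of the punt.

Counting alone: each trip to the dry ground takes at most 2 across and each return brings at least 1 back, so after t trips out (and t−1 returns) at most 2t − (t−1) of the 4 are across; that first reaches 4 at t = 3, so at least 5 crossings are needed.
The plan below uses exactly 5 crossings, so it is optimal:
1. 2 raiders → the dry ground.  (the marsh camp: 2S 0R; the dry ground: 0S 2R)
2. 1 raider ← the marsh camp.  (the marsh camp: 2S 1R; the dry ground: 0S 1R)
3. 2 settlers → the dry ground.  (the marsh camp: 0S 1R; the dry ground: 2S 1R)
4. 1 raider ← the marsh camp.  (the marsh camp: 0S 2R; the dry ground: 2S 0R)
5. 2 raiders → the dry ground.  (the marsh camp: 0S 0R; the dry ground: 2S 2R)

5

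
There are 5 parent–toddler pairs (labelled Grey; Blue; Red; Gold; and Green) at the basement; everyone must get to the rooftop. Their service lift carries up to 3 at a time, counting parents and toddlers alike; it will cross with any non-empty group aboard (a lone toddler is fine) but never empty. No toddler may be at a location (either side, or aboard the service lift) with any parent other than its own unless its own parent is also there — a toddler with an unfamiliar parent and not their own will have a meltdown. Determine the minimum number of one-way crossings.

11

Counting alone: each trip to the rooftop takes at most 3 across and each return brings at least 1 back, so after t trips out (and t−1 returns) at most 3t − (t−1) of the 10 are across; that first reaches 10 at t = 5, so at least 9 crossings are needed.
The safety rule pushes this higher. Following every safe sequence of crossings, the most of the 10 that can be at the rooftop as the service lift arrives there on crossing 9 is 9 — never all 10.
So no plan with fewer than 11 crossings exists, and this one achieves 11:
1. parent Grey and toddler Grey cross → the rooftop.
2. parent Grey crosses ← the basement.
3. toddler Blue, toddler Gold, and toddler Red cross → the rooftop.
4. toddler Grey crosses ← the basement.
5. parent Blue, parent Gold, and parent Red cross → the rooftop.
6. parent Blue and toddler Blue cross ← the basement.
7. parent Blue, parent Green, and parent Grey cross → the rooftop.
8. toddler Red crosses ← the basement.
9. toddler Blue and toddler Grey cross → the rooftop.
10. toddler Grey crosses ← the basement.
11. toddler Green, toddler Grey, and toddler Red cross → the rooftop.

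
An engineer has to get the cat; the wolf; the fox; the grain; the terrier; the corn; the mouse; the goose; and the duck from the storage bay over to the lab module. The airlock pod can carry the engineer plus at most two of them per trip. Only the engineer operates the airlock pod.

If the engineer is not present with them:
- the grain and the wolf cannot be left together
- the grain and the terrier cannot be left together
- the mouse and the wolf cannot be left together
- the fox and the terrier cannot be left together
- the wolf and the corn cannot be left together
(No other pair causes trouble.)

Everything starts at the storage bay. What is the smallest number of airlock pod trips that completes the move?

11

Counting alone: the engineer can take at most 2 across per trip to the lab module, so moving all 9 needs at least 5 loaded trips out, with a return between consecutive ones — at least 9 crossings.
The safety rule pushes this higher. Following every safe sequence of crossings, the most of the 9 that can be at the lab module as the airlock pod arrives there on crossing 9 is 8 — never all 9.
So no plan with fewer than 11 crossings exists, and this one achieves 11:
1. Engineer goes to the lab module with the terrier and the wolf.  [the storage bay: the cat, the corn, the duck, the fox, the goose, the grain, the mouse | the lab module: the terrier, the wolf]
2. Engineer goes back to the storage bay alone.  [the storage bay: the cat, the corn, the duck, the fox, the goose, the grain, the mouse | the lab module: the terrier, the wolf]
3. Engineer goes to the lab module with the cat.  [the storage bay: the corn, the duck, the fox, the goose, the grain, the mouse | the lab module: the cat, the terrier, the wolf]
4. Engineer goes back to the storage bay alone.  [the storage bay: the corn, the duck, the fox, the goose, the grain, the mouse | the lab module: the cat, the terrier, the wolf]
5. Engineer goes to the lab module with the fox and the grain.  [the storage bay: the corn, the duck, the goose, the mouse | the lab module: the cat, the fox, the grain, the terrier, the wolf]
6. Engineer goes back to the storage bay with the terrier and the wolf.  [the storage bay: the corn, the duck, the goose, the mouse, the terrier, the wolf | the lab module: the cat, the fox, the grain]
7. Engineer goes to the lab module with the corn and the mouse.  [the storage bay: the duck, the goose, the terrier, the wolf | the lab module: the cat, the corn, the fox, the grain, the mouse]
8. Engineer goes back to the storage bay alone.  [the storage bay: the duck, the goose, the terrier, the wolf | the lab module: the cat, the corn, the fox, the grain, the mouse]
9. Engineer goes to the lab module with the duck and the goose.  [the storage bay: the terrier, the wolf | the lab module: the cat, the corn, the duck, the fox, the goose, the grain, the mouse]
10. Engineer goes back to the storage bay alone.  [the storage bay: the terrier, the wolf | the lab module: the cat, the corn, the duck, the fox, the goose, the grain, the mouse]
11. Engineer goes to the lab module with the terrier and the wolf.  [the storage bay: — | the lab module: the cat, the corn, the duck, the fox, the goose, the grain, the mouse, the terrier, the wolf]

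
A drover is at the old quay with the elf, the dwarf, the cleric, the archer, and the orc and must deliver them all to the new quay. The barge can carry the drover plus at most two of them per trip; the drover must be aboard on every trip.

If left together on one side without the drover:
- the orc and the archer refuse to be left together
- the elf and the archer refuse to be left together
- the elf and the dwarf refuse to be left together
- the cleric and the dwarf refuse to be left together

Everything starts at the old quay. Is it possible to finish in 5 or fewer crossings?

No

Counting alone: the drover can take at most 2 across per trip to the new quay, so moving all 5 needs at least 3 loaded trips out, with a return between consecutive ones — at least 5 crossings.
The safety rule pushes this higher. Following every safe sequence of crossings, the most of the 5 that can be at the new quay as the barge arrives there on crossing 5 is 4 — never all 5.
So the move cannot be finished within 5 crossings. (The shortest complete plan takes 7:)
1. Drover goes to the new quay with the archer and the dwarf.  [the old quay: the cleric, the elf, the orc | the new quay: the archer, the dwarf]
2. Drover goes back to the old quay alone.  [the old quay: the cleric, the elf, the orc | the new quay: the archer, the dwarf]
3. Drover goes to the new quay with the elf.  [the old quay: the cleric, the orc | the new quay: the archer, the dwarf, the elf]
4. Drover goes back to the old quay with the archer and the dwarf.  [the old quay: the archer, the cleric, the dwarf, the orc | the new quay: the elf]
5. Drover goes to the new quay with the cleric and the orc.  [the old quay: the archer, the dwarf | the new quay: the cleric, the elf, the orc]
6. Drover goes back to the old quay alone.  [the old quay: the archer, the dwarf | the new quay: the cleric, the elf, the orc]
7. Drover goes to the new quay with the archer and the dwarf.  [the old quay: — | the new quay: the archer, the cleric, the dwarf, the elf, the orc]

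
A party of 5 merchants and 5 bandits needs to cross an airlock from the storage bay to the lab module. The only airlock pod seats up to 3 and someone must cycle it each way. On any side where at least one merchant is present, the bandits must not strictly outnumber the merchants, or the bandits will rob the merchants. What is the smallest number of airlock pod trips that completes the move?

Counting alone: each trip to the lab module takes at most 3 across and each return brings at least 1 back, so after t trips out (and t−1 returns) at most 3t − (t−1) of the 10 are across; that first reaches 10 at t = 5, so at least 9 crossings are needed.
The safety rule pushes this higher. Following every safe sequence of crossings, the most of the 10 that can be at the lab module as the airlock pod arrives there on crossing 9 is 9 — never all 10.
So no plan with fewer than 11 crossings exists, and this one achieves 11:
1. 2 bandits → the lab module.  (the storage bay: 5M 3B; the lab module: 0M 2B)
2. 1 bandit ← the storage bay.  (the storage bay: 5M 4B; the lab module: 0M 1B)
3. 3 bandits → the lab module.  (the storage bay: 5M 1B; the lab module: 0M 4B)
4. 1 bandit ← the storage bay.  (the storage bay: 5M 2B; the lab module: 0M 3B)
5. 3 merchants → the lab module.  (the storage bay: 2M 2B; the lab module: 3M 3B)
6. 1 merchant and 1 bandit ← the storage bay.  (the storage bay: 3M 3B; the lab module: 2M 2B)
7. 3 merchants → the lab module.  (the storage bay: 0M 3B; the lab module: 5M 2B)
8. 1 bandit ← the storage bay.  (the storage bay: 0M 4B; the lab module: 5M 1B)
9. 2 bandits → the lab module.  (the storage bay: 0M 2B; the lab module: 5M 3B)
10. 1 bandit ← the storage bay.  (the storage bay: 0M 3B; the lab module: 5M 2B)
11. 3 bandits → the lab module.  (the storage bay: 0M 0B; the lab module: 5M 5B)

11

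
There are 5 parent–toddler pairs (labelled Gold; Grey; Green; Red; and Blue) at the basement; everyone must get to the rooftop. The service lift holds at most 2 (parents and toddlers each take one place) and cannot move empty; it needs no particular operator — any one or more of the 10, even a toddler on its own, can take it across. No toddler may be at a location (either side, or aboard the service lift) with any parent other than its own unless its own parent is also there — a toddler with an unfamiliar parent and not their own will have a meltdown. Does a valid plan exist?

No

Following every safe sequence of crossings from the start, the most of the 10 that can be at the rooftop as the service lift arrives there on crossings 1, 3, 5, 7 is 2, 3, 4, 5 respectively; the best ever achieved is 5 of 10.
From crossing 9 on, no configuration arises that was not already reachable earlier: only 82 distinct safe configurations (who is on which side, and where the service lift is) can ever be reached, none of them has everyone across, and every continuation just revisits them. So no valid plan exists.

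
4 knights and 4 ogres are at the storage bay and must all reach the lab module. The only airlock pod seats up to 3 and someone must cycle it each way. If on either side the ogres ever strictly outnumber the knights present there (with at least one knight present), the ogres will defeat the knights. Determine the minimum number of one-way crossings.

Counting alone: each trip to the lab module takes at most 3 across and each return brings at least 1 back, so after t trips out (and t−1 returns) at most 3t − (t−1) of the 8 are across; that first reaches 8 at t = 4, so at least 7 crossings are needed.
The safety rule pushes this higher. Following every safe sequence of crossings, the most of the 8 that can be at the lab module as the airlock pod arrives there on crossing 7 is 7 — never all 8.
So no plan with fewer than 9 crossings exists, and this one achieves 9:
1. 2 ogres → the lab module.  (the storage bay: 4K 2O; the lab module: 0K 2O)
2. 1 ogre ← the storage bay.  (the storage bay: 4K 3O; the lab module: 0K 1O)
3. 3 ogres → the lab module.  (the storage bay: 4K 0O; the lab module: 0K 4O)
4. 1 ogre ← the storage bay.  (the storage bay: 4K 1O; the lab module: 0K 3O)
5. 3 knights → the lab module.  (the storage bay: 1K 1O; the lab module: 3K 3O)
6. 1 knight and 1 ogre ← the storage bay.  (the storage bay: 2K 2O; the lab module: 2K 2O)
7. 2 knights → the lab module.  (the storage bay: 0K 2O; the lab module: 4K 2O)
8. 1 ogre ← the storage bay.  (the storage bay: 0K 3O; the lab module: 4K 1O)
9. 3 ogres → the lab module.  (the storage bay: 0K 0O; the lab module: 4K 4O)

9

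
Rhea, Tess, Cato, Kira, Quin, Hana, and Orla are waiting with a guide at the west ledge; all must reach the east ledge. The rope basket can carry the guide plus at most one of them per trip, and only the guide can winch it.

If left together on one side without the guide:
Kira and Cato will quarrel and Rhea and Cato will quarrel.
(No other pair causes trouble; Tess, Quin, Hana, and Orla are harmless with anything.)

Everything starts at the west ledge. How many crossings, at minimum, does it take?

Counting alone: the guide can take at most 1 across per trip to the east ledge, so moving all 7 needs at least 7 loaded trips out, with a return between consecutive ones — at least 13 crossings.
The safety rule pushes this higher. Following every safe sequence of crossings, the most of the 7 that can be at the east ledge as the rope basket arrives there on crossing 13 is 6 — never all 7.
So no plan with fewer than 15 crossings exists, and this one achieves 15:
1. Guide goes to the east ledge with Cato.
2. Guide goes back to the west ledge alone.
3. Guide goes to the east ledge with Rhea.
4. Guide goes back to the west ledge with Cato.
5. Guide goes to the east ledge with Kira.
6. Guide goes back to the west ledge alone.
7. Guide goes to the east ledge with Tess.
8. Guide goes back to the west ledge alone.
9. Guide goes to the east ledge with Quin.
10. Guide goes back to the west ledge alone.
11. Guide goes to the east ledge with Hana.
12. Guide goes back to the west ledge alone.
13. Guide goes to the east ledge with Orla.
14. Guide goes back to the west ledge alone.
15. Guide goes to the east ledge with Cato.

15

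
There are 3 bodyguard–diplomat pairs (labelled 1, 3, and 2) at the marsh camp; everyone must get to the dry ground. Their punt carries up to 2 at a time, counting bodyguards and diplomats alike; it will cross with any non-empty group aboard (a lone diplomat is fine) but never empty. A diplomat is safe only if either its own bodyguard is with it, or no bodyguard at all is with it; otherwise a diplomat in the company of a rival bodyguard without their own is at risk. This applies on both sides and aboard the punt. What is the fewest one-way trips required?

11

Counting alone: each trip to the dry ground takes at most 2 across and each return brings at least 1 back, so after t trips out (and t−1 returns) at most 2t − (t−1) of the 6 are across; that first reaches 6 at t = 5, so at least 9 crossings are needed.
The safety rule pushes this higher. Following every safe sequence of crossings, the most of the 6 that can be at the dry ground as the punt arrives there on crossing 9 is 5 — never all 6.
So no plan with fewer than 11 crossings exists, and this one achieves 11:
1. bodyguard 1 and diplomat 1 cross → the dry ground.
2. bodyguard 1 crosses ← the marsh camp.
3. diplomat 2 and diplomat 3 cross → the dry ground.
4. diplomat 1 crosses ← the marsh camp.
5. bodyguard 2 and bodyguard 3 cross → the dry ground.
6. bodyguard 3 and diplomat 3 cross ← the marsh camp.
7. bodyguard 1 and bodyguard 3 cross → the dry ground.
8. diplomat 2 crosses ← the marsh camp.
9. diplomat 1 and diplomat 3 cross → the dry ground.
10. bodyguard 2 crosses ← the marsh camp.
11. bodyguard 2 and diplomat 2 cross → the dry ground.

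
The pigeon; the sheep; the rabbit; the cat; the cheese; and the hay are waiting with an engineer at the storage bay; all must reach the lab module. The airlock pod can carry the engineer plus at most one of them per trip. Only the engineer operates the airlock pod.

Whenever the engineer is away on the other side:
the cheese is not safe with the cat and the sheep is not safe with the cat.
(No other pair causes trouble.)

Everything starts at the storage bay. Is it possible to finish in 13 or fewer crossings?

Yes — this plan uses 13 crossings (≤ 13):
1. Engineer goes to the lab module with the cat.  [the storage bay: the cheese, the hay, the pigeon, the rabbit, the sheep | the lab module: the cat]
2. Engineer goes back to the storage bay alone.  [the storage bay: the cheese, the hay, the pigeon, the rabbit, the sheep | the lab module: the cat]
3. Engineer goes to the lab module with the pigeon.  [the storage bay: the cheese, the hay, the rabbit, the sheep | the lab module: the cat, the pigeon]
4. Engineer goes back to the storage bay alone.  [the storage bay: the cheese, the hay, the rabbit, the sheep | the lab module: the cat, the pigeon]
5. Engineer goes to the lab module with the sheep.  [the storage bay: the cheese, the hay, the rabbit | the lab module: the cat, the pigeon, the sheep]
6. Engineer goes back to the storage bay with the cat.  [the storage bay: the cat, the cheese, the hay, the rabbit | the lab module: the pigeon, the sheep]
7. Engineer goes to the lab module with the cheese.  [the storage bay: the cat, the hay, the rabbit | the lab module: the cheese, the pigeon, the sheep]
8. Engineer goes back to the storage bay alone.  [the storage bay: the cat, the hay, the rabbit | the lab module: the cheese, the pigeon, the sheep]
9. Engineer goes to the lab module with the rabbit.  [the storage bay: the cat, the hay | the lab module: the cheese, the pigeon, the rabbit, the sheep]
10. Engineer goes back to the storage bay alone.  [the storage bay: the cat, the hay | the lab module: the cheese, the pigeon, the rabbit, the sheep]
11. Engineer goes to the lab module with the hay.  [the storage bay: the cat | the lab module: the cheese, the hay, the pigeon, the rabbit, the sheep]
12. Engineer goes back to the storage bay alone.  [the storage bay: the cat | the lab module: the cheese, the hay, the pigeon, the rabbit, the sheep]
13. Engineer goes to the lab module with the cat.  [the storage bay: — | the lab module: the cat, the cheese, the hay, the pigeon, the rabbit, the sheep]

Yes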